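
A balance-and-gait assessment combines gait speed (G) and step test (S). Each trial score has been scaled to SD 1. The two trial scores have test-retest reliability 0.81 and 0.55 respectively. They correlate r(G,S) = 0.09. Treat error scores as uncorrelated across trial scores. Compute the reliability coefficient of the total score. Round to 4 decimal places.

Var(G+S) = 2 + 2·[0.09] = 2 + 0.18 = 2.18.
With uncorrelated errors the cross-covariances are all true-score covariance, so they carry over unchanged; only the diagonal terms shrink to ρᵢσᵢ².
True-score variance = [0.81 + 0.55] + 0.18 = 1.36 + 0.18 = 1.54.
Reliability = 1.54 / 2.18 = 0.7064.

0.7064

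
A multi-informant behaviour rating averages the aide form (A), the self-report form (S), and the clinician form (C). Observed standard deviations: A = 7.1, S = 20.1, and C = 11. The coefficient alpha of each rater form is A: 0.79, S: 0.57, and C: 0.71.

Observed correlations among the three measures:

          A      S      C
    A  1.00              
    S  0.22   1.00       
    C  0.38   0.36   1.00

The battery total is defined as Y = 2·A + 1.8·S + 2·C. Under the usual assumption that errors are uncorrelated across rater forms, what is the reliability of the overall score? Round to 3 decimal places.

0.754

Var(Y) = 2²·7.1² + 1.8²·20.1² + 2²·11² + 2·[3.6·7.1·20.1·0.22 + 4·7.1·11·0.38 + 3.6·20.1·11·0.36] = 1994.63 + 1036.57 = 3031.2.
With uncorrelated errors the cross-covariances are all true-score covariance, so they carry over unchanged; only the diagonal terms shrink to ρᵢσᵢ².
True-score variance = [2²·7.1²·0.79 + 1.8²·20.1²·0.57 + 2²·11²·0.71] + 1036.57 = 1249.06 + 1036.57 = 2285.63.
Reliability = 2285.63 / 3031.2 = 0.754.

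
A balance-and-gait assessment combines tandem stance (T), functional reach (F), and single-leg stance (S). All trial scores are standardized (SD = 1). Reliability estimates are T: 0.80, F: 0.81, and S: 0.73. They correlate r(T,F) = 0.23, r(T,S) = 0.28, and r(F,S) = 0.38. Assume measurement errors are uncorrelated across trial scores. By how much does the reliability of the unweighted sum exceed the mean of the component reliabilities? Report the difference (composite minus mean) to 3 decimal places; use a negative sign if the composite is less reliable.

Var(sum) = 3 + 1.78 = 4.78; true-score variance = 2.34 + 1.78 = 4.12; composite reliability = 0.8619.
Mean component reliability = 0.7800.
Difference = 0.8619 − 0.7800 = 0.082.

0.082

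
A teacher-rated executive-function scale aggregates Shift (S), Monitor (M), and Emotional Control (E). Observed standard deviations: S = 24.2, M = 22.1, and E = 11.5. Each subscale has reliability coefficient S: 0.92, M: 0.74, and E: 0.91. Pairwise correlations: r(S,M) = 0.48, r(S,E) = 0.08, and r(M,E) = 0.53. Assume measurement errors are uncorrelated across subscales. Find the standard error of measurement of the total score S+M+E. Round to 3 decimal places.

13.629

Var(total) = 1206.3 + 827.354 = 2033.65.
True-score variance = 1020.56 + 827.354 = 1847.91, so reliability = 0.9087.
Error variance = 2033.65 − 1847.91 = 185.74; SEM = √185.74 = 13.629.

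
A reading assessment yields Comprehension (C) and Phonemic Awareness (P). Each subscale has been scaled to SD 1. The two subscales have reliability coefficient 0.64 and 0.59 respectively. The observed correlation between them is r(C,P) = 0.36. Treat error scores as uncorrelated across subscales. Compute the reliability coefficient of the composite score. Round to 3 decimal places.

Var(C+P) = 2 + 2·[0.36] = 2 + 0.72 = 2.72.
Because errors are independent across components, Cov(Tᵢ,Tⱼ) = Cov(Xᵢ,Xⱼ); the off-diagonal part of the true-score variance is the same as above.
True-score variance = [0.64 + 0.59] + 0.72 = 1.23 + 0.72 = 1.95.
Reliability = 1.95 / 2.72 = 0.717.

0.717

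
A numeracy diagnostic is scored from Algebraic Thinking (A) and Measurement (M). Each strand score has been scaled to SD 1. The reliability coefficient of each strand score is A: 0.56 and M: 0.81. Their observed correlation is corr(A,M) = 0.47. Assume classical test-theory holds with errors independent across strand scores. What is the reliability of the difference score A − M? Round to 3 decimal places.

Var(A−M) = 1 + 1 − 2·0.47 = 2 − 0.94 = 1.06.
Under uncorrelated errors the observed covariances equal the true-score covariances, so only the own-variance terms attenuate.
True-score variance = [0.56 + 0.81] − 0.94 = 1.37 − 0.94 = 0.43.
Reliability = 0.43 / 1.06 = 0.406.

0.406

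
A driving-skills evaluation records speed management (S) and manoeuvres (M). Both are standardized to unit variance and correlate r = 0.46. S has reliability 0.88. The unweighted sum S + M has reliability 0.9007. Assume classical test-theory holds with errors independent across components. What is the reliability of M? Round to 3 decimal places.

0.830

Var(S+M) = 2 + 2·0.46 = 2.920.
True-score variance = ρ_S + ρ_M + 2·0.46, so 0.9007 = (0.88 + ρ_M + 0.92) / 2.920.
ρ_M = 0.9007·2.920 − 0.88 − 0.92 = 0.830.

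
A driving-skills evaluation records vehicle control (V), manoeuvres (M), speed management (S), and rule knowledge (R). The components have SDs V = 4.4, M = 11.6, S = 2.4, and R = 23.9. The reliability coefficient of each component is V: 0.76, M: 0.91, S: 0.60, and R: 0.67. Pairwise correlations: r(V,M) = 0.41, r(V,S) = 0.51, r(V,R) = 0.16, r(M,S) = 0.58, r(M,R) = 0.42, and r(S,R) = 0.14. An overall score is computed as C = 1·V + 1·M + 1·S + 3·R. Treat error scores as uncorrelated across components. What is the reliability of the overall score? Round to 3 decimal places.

0.725

Var(C) = 4.4² + 11.6² + 2.4² + 3²·23.9² + 2·[4.4·11.6·0.41 + 4.4·2.4·0.51 + 3·4.4·23.9·0.16 + 11.6·2.4·0.58 + 3·11.6·23.9·0.42 + 3·2.4·23.9·0.14] = 5300.57 + 932.699 = 6233.27.
Under uncorrelated errors the observed covariances equal the true-score covariances, so only the own-variance terms attenuate.
True-score variance = [4.4²·0.76 + 11.6²·0.91 + 2.4²·0.60 + 3²·23.9²·0.67] + 932.699 = 3585.02 + 932.699 = 4517.71.
Reliability = 4517.71 / 6233.27 = 0.725.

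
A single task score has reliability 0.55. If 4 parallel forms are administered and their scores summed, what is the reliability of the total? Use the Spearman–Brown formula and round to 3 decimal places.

0.830

ρ_k = kρ / (1 + (k−1)ρ) = 4·0.55 / (1 + 3·0.55) = 2.200 / 2.650 = 0.830.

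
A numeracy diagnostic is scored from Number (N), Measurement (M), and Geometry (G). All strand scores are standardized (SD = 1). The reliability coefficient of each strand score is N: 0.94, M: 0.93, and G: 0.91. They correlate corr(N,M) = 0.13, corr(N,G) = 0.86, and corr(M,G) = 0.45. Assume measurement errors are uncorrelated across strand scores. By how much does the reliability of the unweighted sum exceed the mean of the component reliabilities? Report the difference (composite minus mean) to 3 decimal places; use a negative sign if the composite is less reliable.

0.036

Var(sum) = 3 + 2.88 = 5.88; true-score variance = 2.78 + 2.88 = 5.66; composite reliability = 0.9626.
Mean component reliability = 0.9267.
Difference = 0.9626 − 0.9267 = 0.036.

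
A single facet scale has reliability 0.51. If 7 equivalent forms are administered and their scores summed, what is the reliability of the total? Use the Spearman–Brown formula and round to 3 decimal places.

ρ_k = kρ / (1 + (k−1)ρ) = 7·0.51 / (1 + 6·0.51) = 3.570 / 4.060 = 0.879.

0.879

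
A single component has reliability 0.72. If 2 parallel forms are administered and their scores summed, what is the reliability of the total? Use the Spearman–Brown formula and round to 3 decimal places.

ρ_k = kρ / (1 + (k−1)ρ) = 2·0.72 / (1 + 1·0.72) = 1.440 / 1.720 = 0.837.

0.837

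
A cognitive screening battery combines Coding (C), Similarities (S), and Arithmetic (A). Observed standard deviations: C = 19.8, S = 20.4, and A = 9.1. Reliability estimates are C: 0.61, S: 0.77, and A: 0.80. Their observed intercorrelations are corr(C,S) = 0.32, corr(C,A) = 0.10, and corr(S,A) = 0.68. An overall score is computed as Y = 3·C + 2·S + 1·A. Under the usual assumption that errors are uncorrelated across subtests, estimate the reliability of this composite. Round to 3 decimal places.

Var(Y) = 3²·19.8² + 2²·20.4² + 9.1² + 2·[6·19.8·20.4·0.32 + 3·19.8·9.1·0.10 + 2·20.4·9.1·0.68] = 5275.81 + 2164.1 = 7439.91.
Because errors are independent across components, Cov(Tᵢ,Tⱼ) = Cov(Xᵢ,Xⱼ); the off-diagonal part of the true-score variance is the same as above.
True-score variance = [3²·19.8²·0.61 + 2²·20.4²·0.77 + 9.1²·0.80] + 2164.1 = 3500.32 + 2164.1 = 5664.42.
Reliability = 5664.42 / 7439.91 = 0.761.

0.761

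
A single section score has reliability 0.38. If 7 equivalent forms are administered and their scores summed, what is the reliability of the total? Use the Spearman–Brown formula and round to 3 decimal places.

ρ_k = kρ / (1 + (k−1)ρ) = 7·0.38 / (1 + 6·0.38) = 2.660 / 3.280 = 0.811.

0.811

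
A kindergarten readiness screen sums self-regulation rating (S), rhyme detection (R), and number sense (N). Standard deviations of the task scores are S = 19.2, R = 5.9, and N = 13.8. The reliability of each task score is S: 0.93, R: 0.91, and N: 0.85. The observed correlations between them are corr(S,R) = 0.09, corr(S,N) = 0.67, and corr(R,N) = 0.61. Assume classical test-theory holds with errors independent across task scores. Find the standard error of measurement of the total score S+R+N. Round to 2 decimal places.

Var(total) = 593.89 + 474.769 = 1068.66.
True-score variance = 536.386 + 474.769 = 1011.16, so reliability = 0.9462.
Error variance = 1068.66 − 1011.16 = 57.5037; SEM = √57.5037 = 7.58.

7.58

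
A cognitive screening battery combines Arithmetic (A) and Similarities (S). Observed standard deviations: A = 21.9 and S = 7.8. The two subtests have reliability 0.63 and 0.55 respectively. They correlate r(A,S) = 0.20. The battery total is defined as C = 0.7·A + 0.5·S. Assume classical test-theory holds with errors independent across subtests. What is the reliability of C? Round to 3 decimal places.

Var(C) = 0.7²·21.9² + 0.5²·7.8² + 2·[0.35·21.9·7.8·0.20] = 250.219 + 23.9148 = 274.134.
Because errors are independent across components, Cov(Tᵢ,Tⱼ) = Cov(Xᵢ,Xⱼ); the off-diagonal part of the true-score variance is the same as above.
True-score variance = [0.7²·21.9²·0.63 + 0.5²·7.8²·0.55] + 23.9148 = 156.421 + 23.9148 = 180.336.
Reliability = 180.336 / 274.134 = 0.658.

0.658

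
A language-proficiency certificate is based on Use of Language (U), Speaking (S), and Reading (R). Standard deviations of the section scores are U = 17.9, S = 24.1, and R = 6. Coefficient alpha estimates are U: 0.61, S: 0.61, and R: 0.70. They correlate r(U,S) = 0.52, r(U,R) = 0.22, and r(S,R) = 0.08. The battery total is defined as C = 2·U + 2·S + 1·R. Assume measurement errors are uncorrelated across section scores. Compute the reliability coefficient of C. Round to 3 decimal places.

0.746

Var(C) = 2²·17.9² + 2²·24.1² + 6² + 2·[4·17.9·24.1·0.52 + 2·17.9·6·0.22 + 2·24.1·6·0.08] = 3640.88 + 1935.37 = 5576.25.
Because errors are independent across components, Cov(Tᵢ,Tⱼ) = Cov(Xᵢ,Xⱼ); the off-diagonal part of the true-score variance is the same as above.
True-score variance = [2²·17.9²·0.61 + 2²·24.1²·0.61 + 6²·0.70] + 1935.37 = 2224.18 + 1935.37 = 4159.54.
Reliability = 4159.54 / 5576.25 = 0.746.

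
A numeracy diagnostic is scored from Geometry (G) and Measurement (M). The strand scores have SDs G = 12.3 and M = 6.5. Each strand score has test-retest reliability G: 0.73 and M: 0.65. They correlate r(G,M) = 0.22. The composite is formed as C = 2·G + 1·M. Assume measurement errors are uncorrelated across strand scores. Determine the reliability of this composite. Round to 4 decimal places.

0.7518

Var(C) = 2²·12.3² + 6.5² + 2·[2·12.3·6.5·0.22] = 647.41 + 70.356 = 717.766.
Under uncorrelated errors the observed covariances equal the true-score covariances, so only the own-variance terms attenuate.
True-score variance = [2²·12.3²·0.73 + 6.5²·0.65] + 70.356 = 469.229 + 70.356 = 539.585.
Reliability = 539.585 / 717.766 = 0.7518.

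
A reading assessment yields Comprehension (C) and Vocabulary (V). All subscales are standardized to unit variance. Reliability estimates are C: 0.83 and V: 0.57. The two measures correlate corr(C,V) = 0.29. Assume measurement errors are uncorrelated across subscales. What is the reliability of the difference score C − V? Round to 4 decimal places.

0.5775

Var(C−V) = 1 + 1 − 2·0.29 = 2 − 0.58 = 1.42.
With uncorrelated errors the cross-covariances are all true-score covariance, so they carry over unchanged; only the diagonal terms shrink to ρᵢσᵢ².
True-score variance = [0.83 + 0.57] − 0.58 = 1.4 − 0.58 = 0.82.
Reliability = 0.82 / 1.42 = 0.5775.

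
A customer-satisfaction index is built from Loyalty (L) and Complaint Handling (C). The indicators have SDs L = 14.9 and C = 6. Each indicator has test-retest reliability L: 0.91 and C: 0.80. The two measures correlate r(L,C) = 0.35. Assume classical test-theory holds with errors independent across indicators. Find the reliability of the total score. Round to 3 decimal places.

0.915

Var(L+C) = 14.9² + 6² + 2·[14.9·6·0.35] = 258.01 + 62.58 = 320.59.
With uncorrelated errors the cross-covariances are all true-score covariance, so they carry over unchanged; only the diagonal terms shrink to ρᵢσᵢ².
True-score variance = [14.9²·0.91 + 6²·0.80] + 62.58 = 230.829 + 62.58 = 293.409.
Reliability = 293.409 / 320.59 = 0.915.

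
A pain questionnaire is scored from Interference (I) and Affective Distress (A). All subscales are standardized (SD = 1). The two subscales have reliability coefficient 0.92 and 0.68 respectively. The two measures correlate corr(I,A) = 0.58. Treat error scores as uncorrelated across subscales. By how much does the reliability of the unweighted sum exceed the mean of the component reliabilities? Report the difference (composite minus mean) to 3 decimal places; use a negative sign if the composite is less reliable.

0.073

Var(sum) = 2 + 1.16 = 3.16; true-score variance = 1.6 + 1.16 = 2.76; composite reliability = 0.8734.
Mean component reliability = 0.8000.
Difference = 0.8734 − 0.8000 = 0.073.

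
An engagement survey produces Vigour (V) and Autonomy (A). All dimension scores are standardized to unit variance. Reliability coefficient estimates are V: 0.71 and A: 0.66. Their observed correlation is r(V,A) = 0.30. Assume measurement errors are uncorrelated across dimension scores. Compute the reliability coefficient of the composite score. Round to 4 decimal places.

Var(V+A) = 2 + 2·[0.30] = 2 + 0.6 = 2.6.
Under uncorrelated errors the observed covariances equal the true-score covariances, so only the own-variance terms attenuate.
True-score variance = [0.71 + 0.66] + 0.6 = 1.37 + 0.6 = 1.97.
Reliability = 1.97 / 2.6 = 0.7577.

0.7577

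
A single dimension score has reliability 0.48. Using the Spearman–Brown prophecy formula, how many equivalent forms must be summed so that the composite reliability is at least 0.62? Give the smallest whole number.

2

k ≥ ρ*(1−ρ₁)/(ρ₁(1−ρ*)) = 0.62·0.52 / (0.48·0.38) = 1.768.
Smallest integer k = 2.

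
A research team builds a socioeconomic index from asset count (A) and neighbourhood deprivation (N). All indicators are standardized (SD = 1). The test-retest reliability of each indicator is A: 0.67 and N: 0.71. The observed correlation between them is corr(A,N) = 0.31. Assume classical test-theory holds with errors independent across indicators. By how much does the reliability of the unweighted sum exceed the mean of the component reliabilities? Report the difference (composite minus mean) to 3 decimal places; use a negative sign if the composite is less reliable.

0.073

Var(sum) = 2 + 0.62 = 2.62; true-score variance = 1.38 + 0.62 = 2; composite reliability = 0.7634.
Mean component reliability = 0.6900.
Difference = 0.7634 − 0.6900 = 0.073.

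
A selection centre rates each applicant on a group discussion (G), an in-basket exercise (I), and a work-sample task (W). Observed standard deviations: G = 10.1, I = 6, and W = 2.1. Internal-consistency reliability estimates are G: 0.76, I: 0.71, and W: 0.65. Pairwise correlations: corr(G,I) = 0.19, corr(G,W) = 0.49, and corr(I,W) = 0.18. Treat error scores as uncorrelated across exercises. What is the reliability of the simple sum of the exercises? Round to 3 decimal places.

0.809

Var(G+I+W) = 10.1² + 6² + 2.1² + 2·[10.1·6·0.19 + 10.1·2.1·0.49 + 6·2.1·0.18] = 142.42 + 48.3498 = 190.77.
With uncorrelated errors the cross-covariances are all true-score covariance, so they carry over unchanged; only the diagonal terms shrink to ρᵢσᵢ².
True-score variance = [10.1²·0.76 + 6²·0.71 + 2.1²·0.65] + 48.3498 = 105.954 + 48.3498 = 154.304.
Reliability = 154.304 / 190.77 = 0.809.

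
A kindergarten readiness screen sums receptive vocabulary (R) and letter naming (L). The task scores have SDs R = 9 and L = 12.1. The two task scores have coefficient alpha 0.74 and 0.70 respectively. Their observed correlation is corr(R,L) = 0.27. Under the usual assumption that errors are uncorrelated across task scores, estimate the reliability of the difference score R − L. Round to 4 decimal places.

Var(R−L) = 9² + 12.1² − 2·9·12.1·0.27 = 227.41 − 58.806 = 168.604.
Under uncorrelated errors the observed covariances equal the true-score covariances, so only the own-variance terms attenuate.
True-score variance = [9²·0.74 + 12.1²·0.70] − 58.806 = 162.427 − 58.806 = 103.621.
Reliability = 103.621 / 168.604 = 0.6146.

0.6146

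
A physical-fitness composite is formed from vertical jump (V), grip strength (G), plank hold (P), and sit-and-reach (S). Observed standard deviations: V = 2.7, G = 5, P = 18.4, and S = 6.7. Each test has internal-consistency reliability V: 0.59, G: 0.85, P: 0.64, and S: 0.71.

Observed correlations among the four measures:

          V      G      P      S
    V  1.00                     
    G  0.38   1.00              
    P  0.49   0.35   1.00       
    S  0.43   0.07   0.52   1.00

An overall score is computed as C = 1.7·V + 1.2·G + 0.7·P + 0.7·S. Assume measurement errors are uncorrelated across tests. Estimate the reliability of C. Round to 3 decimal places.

Var(C) = 1.7²·2.7² + 1.2²·5² + 0.7²·18.4² + 0.7²·6.7² + 2·[2.04·2.7·5·0.38 + 1.19·2.7·18.4·0.49 + 1.19·2.7·6.7·0.43 + 0.84·5·18.4·0.35 + 0.84·5·6.7·0.07 + 0.49·18.4·6.7·0.52] = 244.959 + 218.24 = 463.198.
With uncorrelated errors the cross-covariances are all true-score covariance, so they carry over unchanged; only the diagonal terms shrink to ρᵢσᵢ².
True-score variance = [1.7²·2.7²·0.59 + 1.2²·5²·0.85 + 0.7²·18.4²·0.64 + 0.7²·6.7²·0.71] + 218.24 = 164.82 + 218.24 = 383.059.
Reliability = 383.059 / 463.198 = 0.827.

0.827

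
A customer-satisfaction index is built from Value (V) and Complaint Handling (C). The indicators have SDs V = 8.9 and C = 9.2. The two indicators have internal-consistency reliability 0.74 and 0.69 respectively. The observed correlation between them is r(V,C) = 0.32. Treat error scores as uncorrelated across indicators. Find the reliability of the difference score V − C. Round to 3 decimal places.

0.580

Var(V−C) = 8.9² + 9.2² − 2·8.9·9.2·0.32 = 163.85 − 52.4032 = 111.447.
With uncorrelated errors the cross-covariances are all true-score covariance, so they carry over unchanged; only the diagonal terms shrink to ρᵢσᵢ².
True-score variance = [8.9²·0.74 + 9.2²·0.69] − 52.4032 = 117.017 − 52.4032 = 64.6138.
Reliability = 64.6138 / 111.447 = 0.580.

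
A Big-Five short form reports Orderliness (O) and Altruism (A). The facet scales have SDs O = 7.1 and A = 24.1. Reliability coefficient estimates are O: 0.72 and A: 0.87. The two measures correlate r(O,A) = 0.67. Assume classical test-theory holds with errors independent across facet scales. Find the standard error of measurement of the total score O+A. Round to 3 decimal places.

Var(total) = 631.22 + 229.287 = 860.507.
True-score variance = 541.6 + 229.287 = 770.887, so reliability = 0.8959.
Error variance = 860.507 − 770.887 = 89.6201; SEM = √89.6201 = 9.467.

9.467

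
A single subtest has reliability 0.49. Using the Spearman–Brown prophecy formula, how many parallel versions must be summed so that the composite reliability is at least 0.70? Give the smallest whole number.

3

k ≥ ρ*(1−ρ₁)/(ρ₁(1−ρ*)) = 0.70·0.51 / (0.49·0.30) = 2.429.
Smallest integer k = 3.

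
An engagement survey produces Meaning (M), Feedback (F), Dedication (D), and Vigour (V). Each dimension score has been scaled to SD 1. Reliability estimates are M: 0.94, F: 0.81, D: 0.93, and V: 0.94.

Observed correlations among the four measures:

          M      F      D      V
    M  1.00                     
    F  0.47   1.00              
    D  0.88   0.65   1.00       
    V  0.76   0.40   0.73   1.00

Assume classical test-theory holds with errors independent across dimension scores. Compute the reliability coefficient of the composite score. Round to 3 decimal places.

Var(M+F+D+V) = 4 + 2·[0.47 + 0.88 + 0.76 + 0.65 + 0.40 + 0.73] = 4 + 7.78 = 11.78.
Under uncorrelated errors the observed covariances equal the true-score covariances, so only the own-variance terms attenuate.
True-score variance = [0.94 + 0.81 + 0.93 + 0.94] + 7.78 = 3.62 + 7.78 = 11.4.
Reliability = 11.4 / 11.78 = 0.968.

0.968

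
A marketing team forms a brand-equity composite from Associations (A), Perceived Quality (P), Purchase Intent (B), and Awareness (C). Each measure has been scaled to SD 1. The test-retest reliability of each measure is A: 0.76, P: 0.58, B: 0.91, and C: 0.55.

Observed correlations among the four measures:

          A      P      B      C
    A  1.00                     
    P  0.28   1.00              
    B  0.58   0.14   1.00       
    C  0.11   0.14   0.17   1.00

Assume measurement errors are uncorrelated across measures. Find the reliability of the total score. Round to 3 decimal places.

0.825

Var(A+P+B+C) = 4 + 2·[0.28 + 0.58 + 0.11 + 0.14 + 0.14 + 0.17] = 4 + 2.84 = 6.84.
Under uncorrelated errors the observed covariances equal the true-score covariances, so only the own-variance terms attenuate.
True-score variance = [0.76 + 0.58 + 0.91 + 0.55] + 2.84 = 2.8 + 2.84 = 5.64.
Reliability = 5.64 / 6.84 = 0.825.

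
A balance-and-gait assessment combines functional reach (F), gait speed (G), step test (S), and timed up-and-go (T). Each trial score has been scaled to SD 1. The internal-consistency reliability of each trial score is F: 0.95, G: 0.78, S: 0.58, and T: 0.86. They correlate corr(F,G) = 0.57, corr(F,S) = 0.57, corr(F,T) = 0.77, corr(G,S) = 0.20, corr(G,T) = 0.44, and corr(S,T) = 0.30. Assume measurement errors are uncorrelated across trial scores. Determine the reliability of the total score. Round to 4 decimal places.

0.9144

Var(F+G+S+T) = 4 + 2·[0.57 + 0.57 + 0.77 + 0.20 + 0.44 + 0.30] = 4 + 5.7 = 9.7.
With uncorrelated errors the cross-covariances are all true-score covariance, so they carry over unchanged; only the diagonal terms shrink to ρᵢσᵢ².
True-score variance = [0.95 + 0.78 + 0.58 + 0.86] + 5.7 = 3.17 + 5.7 = 8.87.
Reliability = 8.87 / 9.7 = 0.9144.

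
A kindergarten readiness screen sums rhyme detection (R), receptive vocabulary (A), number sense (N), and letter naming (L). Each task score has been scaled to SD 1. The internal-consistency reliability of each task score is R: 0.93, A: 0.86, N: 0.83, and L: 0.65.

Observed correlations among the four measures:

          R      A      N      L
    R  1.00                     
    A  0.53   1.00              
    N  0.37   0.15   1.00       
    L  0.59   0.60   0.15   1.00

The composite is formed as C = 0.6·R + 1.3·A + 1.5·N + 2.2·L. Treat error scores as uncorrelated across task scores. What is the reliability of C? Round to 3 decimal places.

Var(C) = 0.6² + 1.3² + 1.5² + 2.2² + 2·[0.78·0.53 + 0.9·0.37 + 1.32·0.59 + 1.95·0.15 + 2.86·0.60 + 3.3·0.15] = 9.14 + 8.0574 = 17.1974.
Because errors are independent across components, Cov(Tᵢ,Tⱼ) = Cov(Xᵢ,Xⱼ); the off-diagonal part of the true-score variance is the same as above.
True-score variance = [0.6²·0.93 + 1.3²·0.86 + 1.5²·0.83 + 2.2²·0.65] + 8.0574 = 6.8017 + 8.0574 = 14.8591.
Reliability = 14.8591 / 17.1974 = 0.864.

0.864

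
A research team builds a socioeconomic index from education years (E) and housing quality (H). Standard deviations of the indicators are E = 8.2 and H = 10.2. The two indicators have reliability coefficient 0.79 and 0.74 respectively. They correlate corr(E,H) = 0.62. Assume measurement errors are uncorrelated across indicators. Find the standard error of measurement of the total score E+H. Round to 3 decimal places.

6.416

Var(total) = 171.28 + 103.714 = 274.994.
True-score variance = 130.109 + 103.714 = 233.823, so reliability = 0.8503.
Error variance = 274.994 − 233.823 = 41.1708; SEM = √41.1708 = 6.416.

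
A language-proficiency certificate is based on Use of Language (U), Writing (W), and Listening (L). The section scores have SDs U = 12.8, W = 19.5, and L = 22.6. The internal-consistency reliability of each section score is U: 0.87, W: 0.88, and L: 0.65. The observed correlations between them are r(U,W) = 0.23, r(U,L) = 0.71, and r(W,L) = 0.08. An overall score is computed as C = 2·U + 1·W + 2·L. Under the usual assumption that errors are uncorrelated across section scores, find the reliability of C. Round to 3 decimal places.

0.834

Var(C) = 2²·12.8² + 19.5² + 2²·22.6² + 2·[2·12.8·19.5·0.23 + 4·12.8·22.6·0.71 + 2·19.5·22.6·0.08] = 3078.65 + 2013.77 = 5092.42.
Under uncorrelated errors the observed covariances equal the true-score covariances, so only the own-variance terms attenuate.
True-score variance = [2²·12.8²·0.87 + 19.5²·0.88 + 2²·22.6²·0.65] + 2013.77 = 2232.76 + 2013.77 = 4246.53.
Reliability = 4246.53 / 5092.42 = 0.834.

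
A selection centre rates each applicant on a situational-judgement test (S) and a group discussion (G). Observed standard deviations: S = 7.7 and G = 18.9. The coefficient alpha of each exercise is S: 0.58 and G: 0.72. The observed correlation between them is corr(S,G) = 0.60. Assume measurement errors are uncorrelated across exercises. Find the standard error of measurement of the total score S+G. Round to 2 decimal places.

11.18

Var(total) = 416.5 + 174.636 = 591.136.
True-score variance = 291.579 + 174.636 = 466.215, so reliability = 0.7887.
Error variance = 591.136 − 466.215 = 124.921; SEM = √124.921 = 11.18.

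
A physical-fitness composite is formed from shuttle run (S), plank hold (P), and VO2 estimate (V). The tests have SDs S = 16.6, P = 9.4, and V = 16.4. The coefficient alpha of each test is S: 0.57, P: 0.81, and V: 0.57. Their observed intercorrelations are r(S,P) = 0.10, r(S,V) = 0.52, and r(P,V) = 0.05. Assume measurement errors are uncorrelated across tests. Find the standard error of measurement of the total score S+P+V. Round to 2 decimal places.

Var(total) = 632.88 + 329.754 = 962.634.
True-score variance = 381.948 + 329.754 = 711.702, so reliability = 0.7393.
Error variance = 962.634 − 711.702 = 250.932; SEM = √250.932 = 15.84.

15.84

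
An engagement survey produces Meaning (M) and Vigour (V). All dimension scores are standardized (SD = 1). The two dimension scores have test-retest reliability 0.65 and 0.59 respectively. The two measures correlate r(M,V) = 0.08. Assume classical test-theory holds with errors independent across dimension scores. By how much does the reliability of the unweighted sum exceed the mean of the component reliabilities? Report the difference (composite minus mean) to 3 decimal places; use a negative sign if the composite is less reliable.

Var(sum) = 2 + 0.16 = 2.16; true-score variance = 1.24 + 0.16 = 1.4; composite reliability = 0.6481.
Mean component reliability = 0.6200.
Difference = 0.6481 − 0.6200 = 0.028.

0.028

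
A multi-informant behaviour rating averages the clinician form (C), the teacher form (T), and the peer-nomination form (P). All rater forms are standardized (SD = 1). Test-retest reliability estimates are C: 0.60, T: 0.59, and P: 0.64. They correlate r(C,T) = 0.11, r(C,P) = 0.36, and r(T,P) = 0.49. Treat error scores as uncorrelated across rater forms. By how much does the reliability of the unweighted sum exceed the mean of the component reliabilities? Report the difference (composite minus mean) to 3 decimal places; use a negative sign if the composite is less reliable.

0.152

Var(sum) = 3 + 1.92 = 4.92; true-score variance = 1.83 + 1.92 = 3.75; composite reliability = 0.7622.
Mean component reliability = 0.6100.
Difference = 0.7622 − 0.6100 = 0.152.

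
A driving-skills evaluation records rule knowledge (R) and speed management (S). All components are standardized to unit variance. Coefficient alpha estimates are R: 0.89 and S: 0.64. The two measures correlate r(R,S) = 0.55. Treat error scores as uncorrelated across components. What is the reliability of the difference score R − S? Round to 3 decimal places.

0.478

Var(R−S) = 1 + 1 − 2·0.55 = 2 − 1.1 = 0.9.
Because errors are independent across components, Cov(Tᵢ,Tⱼ) = Cov(Xᵢ,Xⱼ); the off-diagonal part of the true-score variance is the same as above.
True-score variance = [0.89 + 0.64] − 1.1 = 1.53 − 1.1 = 0.43.
Reliability = 0.43 / 0.9 = 0.478.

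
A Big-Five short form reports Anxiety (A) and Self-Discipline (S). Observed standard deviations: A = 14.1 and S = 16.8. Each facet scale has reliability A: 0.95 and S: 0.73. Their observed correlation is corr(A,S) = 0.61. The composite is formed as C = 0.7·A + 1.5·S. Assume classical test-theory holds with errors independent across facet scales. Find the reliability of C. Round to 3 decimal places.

0.830

Var(C) = 0.7²·14.1² + 1.5²·16.8² + 2·[1.05·14.1·16.8·0.61] = 732.457 + 303.443 = 1035.9.
With uncorrelated errors the cross-covariances are all true-score covariance, so they carry over unchanged; only the diagonal terms shrink to ρᵢσᵢ².
True-score variance = [0.7²·14.1²·0.95 + 1.5²·16.8²·0.73] + 303.443 = 556.125 + 303.443 = 859.569.
Reliability = 859.569 / 1035.9 = 0.830.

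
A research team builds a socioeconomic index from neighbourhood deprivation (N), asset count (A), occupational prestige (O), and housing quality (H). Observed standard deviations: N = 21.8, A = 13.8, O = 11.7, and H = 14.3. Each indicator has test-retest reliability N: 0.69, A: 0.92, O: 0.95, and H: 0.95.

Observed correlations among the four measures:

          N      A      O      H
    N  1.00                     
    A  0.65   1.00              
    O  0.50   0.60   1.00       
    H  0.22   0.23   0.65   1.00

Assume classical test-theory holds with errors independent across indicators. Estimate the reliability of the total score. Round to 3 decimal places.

Var(N+A+O+H) = 21.8² + 13.8² + 11.7² + 14.3² + 2·[21.8·13.8·0.65 + 21.8·11.7·0.50 + 21.8·14.3·0.22 + 13.8·11.7·0.60 + 13.8·14.3·0.23 + 11.7·14.3·0.65] = 1007.06 + 1285.35 = 2292.41.
With uncorrelated errors the cross-covariances are all true-score covariance, so they carry over unchanged; only the diagonal terms shrink to ρᵢσᵢ².
True-score variance = [21.8²·0.69 + 13.8²·0.92 + 11.7²·0.95 + 14.3²·0.95] + 1285.35 = 827.431 + 1285.35 = 2112.78.
Reliability = 2112.78 / 2292.41 = 0.922.

0.922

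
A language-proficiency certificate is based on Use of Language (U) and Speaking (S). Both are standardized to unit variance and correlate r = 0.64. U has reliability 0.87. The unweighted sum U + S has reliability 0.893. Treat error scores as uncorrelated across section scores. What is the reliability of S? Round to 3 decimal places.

Var(U+S) = 2 + 2·0.64 = 3.280.
True-score variance = ρ_U + ρ_S + 2·0.64, so 0.893 = (0.87 + ρ_S + 1.28) / 3.280.
ρ_S = 0.893·3.280 − 0.87 − 1.28 = 0.779.

0.779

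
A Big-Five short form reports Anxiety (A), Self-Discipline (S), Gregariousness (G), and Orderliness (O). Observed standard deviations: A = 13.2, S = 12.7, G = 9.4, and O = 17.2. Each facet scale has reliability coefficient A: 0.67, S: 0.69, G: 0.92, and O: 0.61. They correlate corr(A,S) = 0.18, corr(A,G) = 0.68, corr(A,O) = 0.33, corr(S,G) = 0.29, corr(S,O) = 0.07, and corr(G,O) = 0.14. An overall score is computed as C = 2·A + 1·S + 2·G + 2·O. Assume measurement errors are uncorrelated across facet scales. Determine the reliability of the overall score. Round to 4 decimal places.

Var(C) = 2²·13.2² + 12.7² + 2²·9.4² + 2²·17.2² + 2·[2·13.2·12.7·0.18 + 4·13.2·9.4·0.68 + 4·13.2·17.2·0.33 + 2·12.7·9.4·0.29 + 2·12.7·17.2·0.07 + 4·9.4·17.2·0.14] = 2395.05 + 1775.81 = 4170.86.
With uncorrelated errors the cross-covariances are all true-score covariance, so they carry over unchanged; only the diagonal terms shrink to ρᵢσᵢ².
True-score variance = [2²·13.2²·0.67 + 12.7²·0.69 + 2²·9.4²·0.92 + 2²·17.2²·0.61] + 1775.81 = 1625.27 + 1775.81 = 3401.07.
Reliability = 3401.07 / 4170.86 = 0.8154.

0.8154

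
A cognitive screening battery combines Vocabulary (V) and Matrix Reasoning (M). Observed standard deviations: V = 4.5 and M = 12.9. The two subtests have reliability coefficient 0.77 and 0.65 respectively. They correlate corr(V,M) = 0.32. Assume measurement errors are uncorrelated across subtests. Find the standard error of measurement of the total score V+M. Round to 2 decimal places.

Var(total) = 186.66 + 37.152 = 223.812.
True-score variance = 123.759 + 37.152 = 160.911, so reliability = 0.7190.
Error variance = 223.812 − 160.911 = 62.901; SEM = √62.901 = 7.93.

7.93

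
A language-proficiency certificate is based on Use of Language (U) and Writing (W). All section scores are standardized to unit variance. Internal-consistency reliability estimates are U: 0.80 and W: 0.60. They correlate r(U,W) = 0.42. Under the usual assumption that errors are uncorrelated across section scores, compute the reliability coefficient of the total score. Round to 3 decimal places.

0.789

Var(U+W) = 2 + 2·[0.42] = 2 + 0.84 = 2.84.
Because errors are independent across components, Cov(Tᵢ,Tⱼ) = Cov(Xᵢ,Xⱼ); the off-diagonal part of the true-score variance is the same as above.
True-score variance = [0.80 + 0.60] + 0.84 = 1.4 + 0.84 = 2.24.
Reliability = 2.24 / 2.84 = 0.789.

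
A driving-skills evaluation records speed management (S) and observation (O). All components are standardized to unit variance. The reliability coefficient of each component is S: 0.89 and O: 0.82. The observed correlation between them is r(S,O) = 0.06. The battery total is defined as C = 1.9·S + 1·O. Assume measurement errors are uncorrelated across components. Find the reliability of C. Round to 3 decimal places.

Var(C) = 1.9² + 1 + 2·[1.9·0.06] = 4.61 + 0.228 = 4.838.
Under uncorrelated errors the observed covariances equal the true-score covariances, so only the own-variance terms attenuate.
True-score variance = [1.9²·0.89 + 0.82] + 0.228 = 4.0329 + 0.228 = 4.2609.
Reliability = 4.2609 / 4.838 = 0.881.

0.881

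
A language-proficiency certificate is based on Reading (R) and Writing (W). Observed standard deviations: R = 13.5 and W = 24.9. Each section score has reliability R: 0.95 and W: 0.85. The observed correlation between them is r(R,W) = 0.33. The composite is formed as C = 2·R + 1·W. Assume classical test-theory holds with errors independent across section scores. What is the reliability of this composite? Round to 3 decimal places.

0.928

Var(C) = 2²·13.5² + 24.9² + 2·[2·13.5·24.9·0.33] = 1349.01 + 443.718 = 1792.73.
Under uncorrelated errors the observed covariances equal the true-score covariances, so only the own-variance terms attenuate.
True-score variance = [2²·13.5²·0.95 + 24.9²·0.85] + 443.718 = 1219.56 + 443.718 = 1663.28.
Reliability = 1663.28 / 1792.73 = 0.928.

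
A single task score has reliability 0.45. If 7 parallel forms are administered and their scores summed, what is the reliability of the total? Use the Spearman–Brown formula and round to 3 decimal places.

ρ_k = kρ / (1 + (k−1)ρ) = 7·0.45 / (1 + 6·0.45) = 3.150 / 3.700 = 0.851.

0.851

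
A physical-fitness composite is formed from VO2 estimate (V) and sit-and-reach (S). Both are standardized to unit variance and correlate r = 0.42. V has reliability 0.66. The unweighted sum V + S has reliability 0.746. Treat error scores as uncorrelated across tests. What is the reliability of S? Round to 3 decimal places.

0.619

Var(V+S) = 2 + 2·0.42 = 2.840.
True-score variance = ρ_V + ρ_S + 2·0.42, so 0.746 = (0.66 + ρ_S + 0.84) / 2.840.
ρ_S = 0.746·2.840 − 0.66 − 0.84 = 0.619.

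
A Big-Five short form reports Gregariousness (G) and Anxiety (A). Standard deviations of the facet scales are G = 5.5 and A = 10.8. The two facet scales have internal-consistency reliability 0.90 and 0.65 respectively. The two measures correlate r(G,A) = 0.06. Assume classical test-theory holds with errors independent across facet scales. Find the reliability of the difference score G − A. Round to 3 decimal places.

0.686

Var(G−A) = 5.5² + 10.8² − 2·5.5·10.8·0.06 = 146.89 − 7.128 = 139.762.
With uncorrelated errors the cross-covariances are all true-score covariance, so they carry over unchanged; only the diagonal terms shrink to ρᵢσᵢ².
True-score variance = [5.5²·0.90 + 10.8²·0.65] − 7.128 = 103.041 − 7.128 = 95.913.
Reliability = 95.913 / 139.762 = 0.686.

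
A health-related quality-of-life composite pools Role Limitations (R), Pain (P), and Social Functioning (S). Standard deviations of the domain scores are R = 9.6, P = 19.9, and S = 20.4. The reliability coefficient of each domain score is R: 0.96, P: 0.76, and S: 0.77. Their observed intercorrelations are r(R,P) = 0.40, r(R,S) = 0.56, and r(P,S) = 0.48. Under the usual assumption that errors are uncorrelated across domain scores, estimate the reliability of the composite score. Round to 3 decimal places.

Var(R+P+S) = 9.6² + 19.9² + 20.4² + 2·[9.6·19.9·0.40 + 9.6·20.4·0.56 + 19.9·20.4·0.48] = 904.33 + 761.894 = 1666.22.
Because errors are independent across components, Cov(Tᵢ,Tⱼ) = Cov(Xᵢ,Xⱼ); the off-diagonal part of the true-score variance is the same as above.
True-score variance = [9.6²·0.96 + 19.9²·0.76 + 20.4²·0.77] + 761.894 = 709.884 + 761.894 = 1471.78.
Reliability = 1471.78 / 1666.22 = 0.883.

0.883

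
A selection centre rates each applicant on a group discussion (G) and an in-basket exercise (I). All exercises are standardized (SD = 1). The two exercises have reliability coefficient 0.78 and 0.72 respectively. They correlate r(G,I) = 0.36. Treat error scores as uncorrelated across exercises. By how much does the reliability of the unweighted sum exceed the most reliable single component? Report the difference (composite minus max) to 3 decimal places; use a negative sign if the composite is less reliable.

0.036

Var(sum) = 2 + 0.72 = 2.72; true-score variance = 1.5 + 0.72 = 2.22; composite reliability = 0.8162.
Max component reliability = 0.7800.
Difference = 0.8162 − 0.7800 = 0.036.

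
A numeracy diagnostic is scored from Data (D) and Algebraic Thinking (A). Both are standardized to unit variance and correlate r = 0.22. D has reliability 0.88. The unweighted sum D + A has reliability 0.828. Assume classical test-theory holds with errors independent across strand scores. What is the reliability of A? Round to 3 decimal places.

Var(D+A) = 2 + 2·0.22 = 2.440.
True-score variance = ρ_D + ρ_A + 2·0.22, so 0.828 = (0.88 + ρ_A + 0.44) / 2.440.
ρ_A = 0.828·2.440 − 0.88 − 0.44 = 0.700.

0.700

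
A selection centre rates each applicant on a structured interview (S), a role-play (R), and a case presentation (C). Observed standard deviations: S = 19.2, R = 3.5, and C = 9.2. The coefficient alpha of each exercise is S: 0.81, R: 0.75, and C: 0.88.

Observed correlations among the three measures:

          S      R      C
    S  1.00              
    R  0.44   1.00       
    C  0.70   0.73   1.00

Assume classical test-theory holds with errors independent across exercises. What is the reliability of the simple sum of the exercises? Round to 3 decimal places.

Var(S+R+C) = 19.2² + 3.5² + 9.2² + 2·[19.2·3.5·0.44 + 19.2·9.2·0.70 + 3.5·9.2·0.73] = 465.53 + 353.444 = 818.974.
With uncorrelated errors the cross-covariances are all true-score covariance, so they carry over unchanged; only the diagonal terms shrink to ρᵢσᵢ².
True-score variance = [19.2²·0.81 + 3.5²·0.75 + 9.2²·0.88] + 353.444 = 382.269 + 353.444 = 735.713.
Reliability = 735.713 / 818.974 = 0.898.

0.898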